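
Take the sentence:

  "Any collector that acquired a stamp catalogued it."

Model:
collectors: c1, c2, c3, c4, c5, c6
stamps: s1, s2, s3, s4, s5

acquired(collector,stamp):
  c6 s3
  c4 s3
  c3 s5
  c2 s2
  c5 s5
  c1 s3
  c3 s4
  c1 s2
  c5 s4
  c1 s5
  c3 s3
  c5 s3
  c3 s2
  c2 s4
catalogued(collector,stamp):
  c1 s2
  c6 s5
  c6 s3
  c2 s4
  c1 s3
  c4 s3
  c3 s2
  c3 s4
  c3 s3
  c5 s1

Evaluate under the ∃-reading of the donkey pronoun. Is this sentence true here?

"it" takes "a stamp" as antecedent — a donkey pronoun bound across the clause boundary.
Weak reading: every collector c with some acquired-stamp has at least one acquired-stamp s such that catalogued(c,s).
Per collector: c1:✓  c2:✓  c3:✓  c4:✓  c5:✗  c6:✓
c5 has no witness among its acquired-stamps.

False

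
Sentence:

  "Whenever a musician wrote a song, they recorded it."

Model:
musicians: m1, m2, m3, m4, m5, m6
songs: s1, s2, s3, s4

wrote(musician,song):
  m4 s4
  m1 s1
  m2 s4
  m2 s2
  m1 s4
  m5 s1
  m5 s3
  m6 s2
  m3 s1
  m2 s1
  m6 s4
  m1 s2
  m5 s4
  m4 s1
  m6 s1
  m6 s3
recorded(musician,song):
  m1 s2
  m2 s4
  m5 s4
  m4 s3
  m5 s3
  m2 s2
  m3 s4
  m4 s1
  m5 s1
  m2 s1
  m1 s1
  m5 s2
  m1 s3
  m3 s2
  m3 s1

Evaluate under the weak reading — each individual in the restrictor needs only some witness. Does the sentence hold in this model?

"it" takes "a song" as antecedent — a donkey pronoun bound across the clause boundary.
Weak reading: every musician m with some wrote-song has at least one wrote-song s such that recorded(m,s).
Per musician: m1:✓  m2:✓  m3:✓  m4:✓  m5:✓  m6:✗
m6 has no witness among its wrote-songs.

False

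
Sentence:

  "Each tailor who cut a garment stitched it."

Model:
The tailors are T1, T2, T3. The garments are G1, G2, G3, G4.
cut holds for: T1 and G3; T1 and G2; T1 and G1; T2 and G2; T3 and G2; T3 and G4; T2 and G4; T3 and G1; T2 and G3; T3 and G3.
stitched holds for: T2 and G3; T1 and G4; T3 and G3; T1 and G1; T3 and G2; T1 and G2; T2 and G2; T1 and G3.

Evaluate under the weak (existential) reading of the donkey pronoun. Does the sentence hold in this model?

True

"it" takes "a garment" as antecedent — a donkey pronoun bound across the clause boundary.
Weak reading: every tailor t with some cut-garment has at least one cut-garment g such that stitched(t,g).
Per tailor: T1:✓  T2:✓  T3:✓
Every tailor in the restrictor has a witness.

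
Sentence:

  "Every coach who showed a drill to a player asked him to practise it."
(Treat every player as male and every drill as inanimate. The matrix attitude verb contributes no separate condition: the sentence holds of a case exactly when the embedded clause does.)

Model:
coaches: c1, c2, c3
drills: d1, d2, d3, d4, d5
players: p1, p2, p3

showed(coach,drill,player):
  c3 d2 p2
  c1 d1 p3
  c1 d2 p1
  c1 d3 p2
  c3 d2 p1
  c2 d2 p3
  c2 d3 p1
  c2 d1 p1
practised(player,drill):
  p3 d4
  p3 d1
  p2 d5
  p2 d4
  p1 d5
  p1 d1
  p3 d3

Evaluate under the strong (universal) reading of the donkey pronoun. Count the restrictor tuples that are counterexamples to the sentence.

6

"him" takes "a player" as antecedent and "it" takes "a drill"; both are donkey pronouns co-varying with the restrictor.
Strong reading: for every (c,d,p) with showed(c,d,p), practised(p,d).
Restrictor triples: (c1,d1,p3)→practised(p3,d1) ✓  (c1,d2,p1)→practised(p1,d2) ✗  (c1,d3,p2)→practised(p2,d3) ✗  (c2,d1,p1)→practised(p1,d1) ✓  (c2,d2,p3)→practised(p3,d2) ✗  (c2,d3,p1)→practised(p1,d3) ✗  (c3,d2,p1)→practised(p1,d2) ✗  (c3,d2,p2)→practised(p2,d2) ✗
Counterexamples (restrictor triples failing the scope): 6.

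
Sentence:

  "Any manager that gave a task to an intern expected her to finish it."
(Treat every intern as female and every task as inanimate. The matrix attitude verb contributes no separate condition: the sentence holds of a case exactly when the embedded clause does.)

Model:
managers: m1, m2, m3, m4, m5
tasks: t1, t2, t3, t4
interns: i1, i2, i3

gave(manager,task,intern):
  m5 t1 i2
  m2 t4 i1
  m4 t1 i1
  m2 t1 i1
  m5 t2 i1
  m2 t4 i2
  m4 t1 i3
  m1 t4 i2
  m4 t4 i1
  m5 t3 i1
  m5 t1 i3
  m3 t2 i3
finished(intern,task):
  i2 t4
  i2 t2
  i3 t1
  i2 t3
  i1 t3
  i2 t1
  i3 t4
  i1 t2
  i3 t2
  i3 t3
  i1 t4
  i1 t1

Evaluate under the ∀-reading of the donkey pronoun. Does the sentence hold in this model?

True

"her" takes "an intern" as antecedent and "it" takes "a task"; both are donkey pronouns co-varying with the restrictor.
Strong reading: for every (m,t,i) with gave(m,t,i), finished(i,t).
Restrictor triples: (m1,t4,i2)→finished(i2,t4) ✓  (m2,t1,i1)→finished(i1,t1) ✓  (m2,t4,i1)→finished(i1,t4) ✓  (m2,t4,i2)→finished(i2,t4) ✓  (m3,t2,i3)→finished(i3,t2) ✓  (m4,t1,i1)→finished(i1,t1) ✓  (m4,t1,i3)→finished(i3,t1) ✓  (m4,t4,i1)→finished(i1,t4) ✓  (m5,t1,i2)→finished(i2,t1) ✓  (m5,t1,i3)→finished(i3,t1) ✓  (m5,t2,i1)→finished(i1,t2) ✓  (m5,t3,i1)→finished(i1,t3) ✓
Every restrictor triple satisfies the scope.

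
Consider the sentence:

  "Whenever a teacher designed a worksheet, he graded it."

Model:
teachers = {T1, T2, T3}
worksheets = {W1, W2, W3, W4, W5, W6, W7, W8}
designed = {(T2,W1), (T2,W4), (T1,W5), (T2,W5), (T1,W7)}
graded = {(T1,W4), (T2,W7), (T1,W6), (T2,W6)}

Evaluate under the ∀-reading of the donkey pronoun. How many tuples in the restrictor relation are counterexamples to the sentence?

5

"it" takes "a worksheet" as antecedent — a donkey pronoun bound across the clause boundary.
Strong reading: for every (t,w) with designed(t,w), graded(t,w).
Restrictor pairs: (T1,W5) ✗  (T1,W7) ✗  (T2,W1) ✗  (T2,W4) ✗  (T2,W5) ✗
Counterexamples (restrictor pairs failing the scope): 5.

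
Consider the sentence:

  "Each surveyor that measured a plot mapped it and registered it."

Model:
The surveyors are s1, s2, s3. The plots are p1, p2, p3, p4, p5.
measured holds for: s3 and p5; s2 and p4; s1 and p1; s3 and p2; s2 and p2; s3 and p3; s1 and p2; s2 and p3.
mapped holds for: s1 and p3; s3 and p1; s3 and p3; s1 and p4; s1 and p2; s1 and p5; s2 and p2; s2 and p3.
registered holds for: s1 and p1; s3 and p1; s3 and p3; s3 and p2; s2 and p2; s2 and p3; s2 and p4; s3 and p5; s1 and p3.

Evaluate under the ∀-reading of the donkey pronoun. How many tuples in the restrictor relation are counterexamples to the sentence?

5

"it" takes "a plot" as antecedent — a donkey pronoun bound across the clause boundary.
Strong reading: for every (s,p) with measured(s,p), mapped(s,p) ∧ registered(s,p).
Restrictor pairs: (s1,p1) ✗  (s1,p2) ✗  (s2,p2) ✓  (s2,p3) ✓  (s2,p4) ✗  (s3,p2) ✗  (s3,p3) ✓  (s3,p5) ✗
Counterexamples (restrictor pairs failing the scope): 5.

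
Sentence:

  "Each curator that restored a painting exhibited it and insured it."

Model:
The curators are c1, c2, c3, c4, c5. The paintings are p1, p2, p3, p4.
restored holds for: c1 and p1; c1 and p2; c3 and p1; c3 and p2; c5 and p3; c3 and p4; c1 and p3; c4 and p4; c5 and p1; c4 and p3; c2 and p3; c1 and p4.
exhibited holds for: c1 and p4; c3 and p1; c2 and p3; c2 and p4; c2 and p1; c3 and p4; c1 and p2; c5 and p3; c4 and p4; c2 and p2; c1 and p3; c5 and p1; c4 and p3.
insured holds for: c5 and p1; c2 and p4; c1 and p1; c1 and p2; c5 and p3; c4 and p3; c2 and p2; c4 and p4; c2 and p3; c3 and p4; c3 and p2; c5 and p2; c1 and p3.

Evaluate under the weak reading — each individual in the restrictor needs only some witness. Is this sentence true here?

True

"it" takes "a painting" as antecedent — a donkey pronoun bound across the clause boundary.
Weak reading: every curator c with some restored-painting has at least one restored-painting p such that exhibited(c,p) ∧ insured(c,p).
Per curator: c1:✓  c2:✓  c3:✓  c4:✓  c5:✓
Every curator in the restrictor has a witness.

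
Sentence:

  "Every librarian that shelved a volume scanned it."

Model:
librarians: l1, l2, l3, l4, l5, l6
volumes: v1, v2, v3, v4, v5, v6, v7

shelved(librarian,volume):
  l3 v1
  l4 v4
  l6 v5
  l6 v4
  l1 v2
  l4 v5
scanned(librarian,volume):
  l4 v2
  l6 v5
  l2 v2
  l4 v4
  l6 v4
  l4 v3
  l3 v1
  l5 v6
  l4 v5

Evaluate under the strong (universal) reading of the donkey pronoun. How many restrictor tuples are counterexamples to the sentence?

"it" takes "a volume" as antecedent — a donkey pronoun bound across the clause boundary.
Strong reading: for every (l,v) with shelved(l,v), scanned(l,v).
Restrictor pairs: (l1,v2) ✗  (l3,v1) ✓  (l4,v4) ✓  (l4,v5) ✓  (l6,v4) ✓  (l6,v5) ✓
Counterexamples (restrictor pairs failing the scope): 1.

1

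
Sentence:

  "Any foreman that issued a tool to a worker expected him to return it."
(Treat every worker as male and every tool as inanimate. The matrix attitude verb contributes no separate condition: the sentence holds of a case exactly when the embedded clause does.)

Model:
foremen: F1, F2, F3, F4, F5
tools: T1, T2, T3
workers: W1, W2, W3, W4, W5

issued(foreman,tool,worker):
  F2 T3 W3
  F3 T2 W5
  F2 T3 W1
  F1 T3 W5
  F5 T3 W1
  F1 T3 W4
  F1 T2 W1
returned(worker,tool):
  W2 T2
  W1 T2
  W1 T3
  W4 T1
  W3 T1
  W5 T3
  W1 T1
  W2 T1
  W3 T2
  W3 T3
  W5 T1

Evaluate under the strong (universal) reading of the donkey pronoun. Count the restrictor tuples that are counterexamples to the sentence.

2

"him" takes "a worker" as antecedent and "it" takes "a tool"; both are donkey pronouns co-varying with the restrictor.
Strong reading: for every (f,t,w) with issued(f,t,w), returned(w,t).
Restrictor triples: (F1,T2,W1)→returned(W1,T2) ✓  (F1,T3,W4)→returned(W4,T3) ✗  (F1,T3,W5)→returned(W5,T3) ✓  (F2,T3,W1)→returned(W1,T3) ✓  (F2,T3,W3)→returned(W3,T3) ✓  (F3,T2,W5)→returned(W5,T2) ✗  (F5,T3,W1)→returned(W1,T3) ✓
Counterexamples (restrictor triples failing the scope): 2.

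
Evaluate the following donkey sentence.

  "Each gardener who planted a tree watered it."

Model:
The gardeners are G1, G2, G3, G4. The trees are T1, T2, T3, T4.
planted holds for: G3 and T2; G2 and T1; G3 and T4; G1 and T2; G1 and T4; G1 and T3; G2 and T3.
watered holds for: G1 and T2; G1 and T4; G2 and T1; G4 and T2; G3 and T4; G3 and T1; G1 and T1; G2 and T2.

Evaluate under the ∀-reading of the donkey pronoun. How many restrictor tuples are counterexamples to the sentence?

3

"it" takes "a tree" as antecedent — a donkey pronoun bound across the clause boundary.
Strong reading: for every (g,t) with planted(g,t), watered(g,t).
Restrictor pairs: (G1,T2) ✓  (G1,T3) ✗  (G1,T4) ✓  (G2,T1) ✓  (G2,T3) ✗  (G3,T2) ✗  (G3,T4) ✓
Counterexamples (restrictor pairs failing the scope): 3.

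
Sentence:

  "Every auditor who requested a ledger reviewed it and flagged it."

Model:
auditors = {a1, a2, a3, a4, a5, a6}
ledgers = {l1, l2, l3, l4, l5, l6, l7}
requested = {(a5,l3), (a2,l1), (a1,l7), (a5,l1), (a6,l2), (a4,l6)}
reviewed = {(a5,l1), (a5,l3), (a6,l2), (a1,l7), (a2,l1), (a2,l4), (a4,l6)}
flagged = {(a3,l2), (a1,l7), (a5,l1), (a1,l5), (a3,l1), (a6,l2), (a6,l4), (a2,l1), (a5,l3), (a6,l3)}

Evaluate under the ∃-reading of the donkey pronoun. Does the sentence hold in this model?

False

"it" takes "a ledger" as antecedent — a donkey pronoun bound across the clause boundary.
Weak reading: every auditor a with some requested-ledger has at least one requested-ledger l such that reviewed(a,l) ∧ flagged(a,l).
Per auditor: a1:✓  a2:✓  a4:✗  a5:✓  a6:✓
a4 has no witness among its requested-ledgers.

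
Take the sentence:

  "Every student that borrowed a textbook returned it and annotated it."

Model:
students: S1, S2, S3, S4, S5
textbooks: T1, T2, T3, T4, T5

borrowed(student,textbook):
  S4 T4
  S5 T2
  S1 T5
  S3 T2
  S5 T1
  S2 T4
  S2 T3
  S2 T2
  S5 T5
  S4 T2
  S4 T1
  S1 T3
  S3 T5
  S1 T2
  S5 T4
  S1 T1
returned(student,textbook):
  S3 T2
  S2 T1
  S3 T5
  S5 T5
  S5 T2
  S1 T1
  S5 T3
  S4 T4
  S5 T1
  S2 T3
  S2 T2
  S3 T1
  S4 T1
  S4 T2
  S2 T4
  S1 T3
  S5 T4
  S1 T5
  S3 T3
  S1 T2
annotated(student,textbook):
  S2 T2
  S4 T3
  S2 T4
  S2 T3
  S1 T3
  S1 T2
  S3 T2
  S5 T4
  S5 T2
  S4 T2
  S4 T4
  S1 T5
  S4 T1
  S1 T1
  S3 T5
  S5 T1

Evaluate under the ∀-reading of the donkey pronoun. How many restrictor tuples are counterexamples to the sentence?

1

"it" takes "a textbook" as antecedent — a donkey pronoun bound across the clause boundary.
Strong reading: for every (s,t) with borrowed(s,t), returned(s,t) ∧ annotated(s,t).
Restrictor pairs: (S1,T1) ✓  (S1,T2) ✓  (S1,T3) ✓  (S1,T5) ✓  (S2,T2) ✓  (S2,T3) ✓  (S2,T4) ✓  (S3,T2) ✓  (S3,T5) ✓  (S4,T1) ✓  (S4,T2) ✓  (S4,T4) ✓  (S5,T1) ✓  (S5,T2) ✓  (S5,T4) ✓  (S5,T5) ✗
Counterexamples (restrictor pairs failing the scope): 1.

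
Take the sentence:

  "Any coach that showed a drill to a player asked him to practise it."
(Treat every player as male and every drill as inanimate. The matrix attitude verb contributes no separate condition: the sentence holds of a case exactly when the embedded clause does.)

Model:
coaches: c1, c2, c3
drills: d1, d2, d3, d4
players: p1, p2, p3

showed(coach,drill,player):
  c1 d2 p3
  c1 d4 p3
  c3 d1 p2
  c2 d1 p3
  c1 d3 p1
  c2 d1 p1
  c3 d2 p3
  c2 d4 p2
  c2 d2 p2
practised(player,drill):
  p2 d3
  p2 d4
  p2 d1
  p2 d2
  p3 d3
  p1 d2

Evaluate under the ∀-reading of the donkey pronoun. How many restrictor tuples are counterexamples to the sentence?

6

"him" takes "a player" as antecedent and "it" takes "a drill"; both are donkey pronouns co-varying with the restrictor.
Strong reading: for every (c,d,p) with showed(c,d,p), practised(p,d).
Restrictor triples: (c1,d2,p3)→practised(p3,d2) ✗  (c1,d3,p1)→practised(p1,d3) ✗  (c1,d4,p3)→practised(p3,d4) ✗  (c2,d1,p1)→practised(p1,d1) ✗  (c2,d1,p3)→practised(p3,d1) ✗  (c2,d2,p2)→practised(p2,d2) ✓  (c2,d4,p2)→practised(p2,d4) ✓  (c3,d1,p2)→practised(p2,d1) ✓  (c3,d2,p3)→practised(p3,d2) ✗
Counterexamples (restrictor triples failing the scope): 6.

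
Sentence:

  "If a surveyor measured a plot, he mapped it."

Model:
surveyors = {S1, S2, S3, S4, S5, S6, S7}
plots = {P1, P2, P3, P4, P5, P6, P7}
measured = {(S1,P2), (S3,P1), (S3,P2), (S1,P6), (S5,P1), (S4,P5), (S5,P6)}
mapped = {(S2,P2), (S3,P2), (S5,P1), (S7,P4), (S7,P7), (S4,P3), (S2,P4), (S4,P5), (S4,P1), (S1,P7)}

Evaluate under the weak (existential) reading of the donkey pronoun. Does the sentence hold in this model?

"it" takes "a plot" as antecedent — a donkey pronoun bound across the clause boundary.
Weak reading: every surveyor s with some measured-plot has at least one measured-plot p such that mapped(s,p).
Per surveyor: S1:✗  S3:✓  S4:✓  S5:✓
S1 has no witness among its measured-plots.

False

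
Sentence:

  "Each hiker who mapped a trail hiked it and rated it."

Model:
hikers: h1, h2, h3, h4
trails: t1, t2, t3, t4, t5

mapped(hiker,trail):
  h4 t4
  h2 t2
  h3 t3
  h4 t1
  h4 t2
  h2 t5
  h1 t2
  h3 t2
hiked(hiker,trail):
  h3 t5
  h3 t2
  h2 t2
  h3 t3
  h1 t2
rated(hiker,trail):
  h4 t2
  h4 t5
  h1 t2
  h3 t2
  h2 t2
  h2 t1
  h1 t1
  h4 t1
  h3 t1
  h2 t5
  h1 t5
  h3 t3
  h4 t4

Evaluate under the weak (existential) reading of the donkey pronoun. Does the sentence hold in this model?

False

"it" takes "a trail" as antecedent — a donkey pronoun bound across the clause boundary.
Weak reading: every hiker h with some mapped-trail has at least one mapped-trail t such that hiked(h,t) ∧ rated(h,t).
Per hiker: h1:✓  h2:✓  h3:✓  h4:✗
h4 has no witness among its mapped-trails.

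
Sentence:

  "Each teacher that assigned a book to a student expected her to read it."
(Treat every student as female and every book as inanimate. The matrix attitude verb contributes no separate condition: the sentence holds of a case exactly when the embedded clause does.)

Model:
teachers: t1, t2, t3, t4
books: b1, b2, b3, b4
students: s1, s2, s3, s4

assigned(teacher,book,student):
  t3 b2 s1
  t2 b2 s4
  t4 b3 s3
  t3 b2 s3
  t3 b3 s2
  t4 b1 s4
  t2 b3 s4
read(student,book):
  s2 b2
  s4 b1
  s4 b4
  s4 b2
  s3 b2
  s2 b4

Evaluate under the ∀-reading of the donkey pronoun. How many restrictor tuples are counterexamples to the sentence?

"her" takes "a student" as antecedent and "it" takes "a book"; both are donkey pronouns co-varying with the restrictor.
Strong reading: for every (t,b,s) with assigned(t,b,s), read(s,b).
Restrictor triples: (t2,b2,s4)→read(s4,b2) ✓  (t2,b3,s4)→read(s4,b3) ✗  (t3,b2,s1)→read(s1,b2) ✗  (t3,b2,s3)→read(s3,b2) ✓  (t3,b3,s2)→read(s2,b3) ✗  (t4,b1,s4)→read(s4,b1) ✓  (t4,b3,s3)→read(s3,b3) ✗
Counterexamples (restrictor triples failing the scope): 4.

4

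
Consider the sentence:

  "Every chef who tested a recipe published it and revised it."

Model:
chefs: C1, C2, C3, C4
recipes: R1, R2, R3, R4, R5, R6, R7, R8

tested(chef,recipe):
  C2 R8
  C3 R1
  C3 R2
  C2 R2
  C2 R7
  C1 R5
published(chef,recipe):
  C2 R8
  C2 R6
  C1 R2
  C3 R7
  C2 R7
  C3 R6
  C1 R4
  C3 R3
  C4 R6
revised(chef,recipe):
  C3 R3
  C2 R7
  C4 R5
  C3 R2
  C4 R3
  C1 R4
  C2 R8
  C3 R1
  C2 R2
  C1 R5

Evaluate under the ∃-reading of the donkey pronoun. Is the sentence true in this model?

False

"it" takes "a recipe" as antecedent — a donkey pronoun bound across the clause boundary.
Weak reading: every chef c with some tested-recipe has at least one tested-recipe r such that published(c,r) ∧ revised(c,r).
Per chef: C1:✗  C2:✓  C3:✗
C1 has no witness among its tested-recipes.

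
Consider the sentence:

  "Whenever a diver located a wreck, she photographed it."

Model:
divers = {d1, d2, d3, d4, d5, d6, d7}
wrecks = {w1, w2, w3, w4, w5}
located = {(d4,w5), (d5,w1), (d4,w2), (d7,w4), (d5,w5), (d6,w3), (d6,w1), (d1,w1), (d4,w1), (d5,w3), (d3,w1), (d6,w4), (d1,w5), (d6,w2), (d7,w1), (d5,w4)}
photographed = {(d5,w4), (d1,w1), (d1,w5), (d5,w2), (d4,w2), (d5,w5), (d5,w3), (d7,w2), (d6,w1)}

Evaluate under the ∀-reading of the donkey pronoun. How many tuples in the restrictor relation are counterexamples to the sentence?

"it" takes "a wreck" as antecedent — a donkey pronoun bound across the clause boundary.
Strong reading: for every (d,w) with located(d,w), photographed(d,w).
Restrictor pairs: (d1,w1) ✓  (d1,w5) ✓  (d3,w1) ✗  (d4,w1) ✗  (d4,w2) ✓  (d4,w5) ✗  (d5,w1) ✗  (d5,w3) ✓  (d5,w4) ✓  (d5,w5) ✓  (d6,w1) ✓  (d6,w2) ✗  (d6,w3) ✗  (d6,w4) ✗  (d7,w1) ✗  (d7,w4) ✗
Counterexamples (restrictor pairs failing the scope): 9.

9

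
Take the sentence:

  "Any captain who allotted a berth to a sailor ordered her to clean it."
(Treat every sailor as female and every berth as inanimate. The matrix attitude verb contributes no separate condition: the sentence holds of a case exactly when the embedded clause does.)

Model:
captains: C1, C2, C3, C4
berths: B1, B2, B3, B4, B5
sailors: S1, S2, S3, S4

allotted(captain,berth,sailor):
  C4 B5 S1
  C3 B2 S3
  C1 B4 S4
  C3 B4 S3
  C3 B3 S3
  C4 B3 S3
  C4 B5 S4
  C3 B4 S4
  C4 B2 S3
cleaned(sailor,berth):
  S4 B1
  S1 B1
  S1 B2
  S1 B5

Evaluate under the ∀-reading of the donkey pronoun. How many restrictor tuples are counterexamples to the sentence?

8

"her" takes "a sailor" as antecedent and "it" takes "a berth"; both are donkey pronouns co-varying with the restrictor.
Strong reading: for every (c,b,s) with allotted(c,b,s), cleaned(s,b).
Restrictor triples: (C1,B4,S4)→cleaned(S4,B4) ✗  (C3,B2,S3)→cleaned(S3,B2) ✗  (C3,B3,S3)→cleaned(S3,B3) ✗  (C3,B4,S3)→cleaned(S3,B4) ✗  (C3,B4,S4)→cleaned(S4,B4) ✗  (C4,B2,S3)→cleaned(S3,B2) ✗  (C4,B3,S3)→cleaned(S3,B3) ✗  (C4,B5,S1)→cleaned(S1,B5) ✓  (C4,B5,S4)→cleaned(S4,B5) ✗
Counterexamples (restrictor triples failing the scope): 8.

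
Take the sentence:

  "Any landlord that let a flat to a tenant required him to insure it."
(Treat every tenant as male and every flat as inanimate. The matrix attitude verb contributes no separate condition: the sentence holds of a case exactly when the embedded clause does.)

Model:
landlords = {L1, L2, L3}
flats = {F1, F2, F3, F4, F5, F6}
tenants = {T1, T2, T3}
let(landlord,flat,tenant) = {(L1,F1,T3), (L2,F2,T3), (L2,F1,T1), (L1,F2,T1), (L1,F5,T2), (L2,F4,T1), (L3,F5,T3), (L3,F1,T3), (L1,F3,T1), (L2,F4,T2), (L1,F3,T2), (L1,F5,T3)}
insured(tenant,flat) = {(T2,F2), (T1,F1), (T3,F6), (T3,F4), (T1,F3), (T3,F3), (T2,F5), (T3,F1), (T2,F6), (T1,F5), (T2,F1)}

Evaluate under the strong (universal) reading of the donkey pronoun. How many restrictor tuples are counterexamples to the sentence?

"him" takes "a tenant" as antecedent and "it" takes "a flat"; both are donkey pronouns co-varying with the restrictor.
Strong reading: for every (l,f,t) with let(l,f,t), insured(t,f).
Restrictor triples: (L1,F1,T3)→insured(T3,F1) ✓  (L1,F2,T1)→insured(T1,F2) ✗  (L1,F3,T1)→insured(T1,F3) ✓  (L1,F3,T2)→insured(T2,F3) ✗  (L1,F5,T2)→insured(T2,F5) ✓  (L1,F5,T3)→insured(T3,F5) ✗  (L2,F1,T1)→insured(T1,F1) ✓  (L2,F2,T3)→insured(T3,F2) ✗  (L2,F4,T1)→insured(T1,F4) ✗  (L2,F4,T2)→insured(T2,F4) ✗  (L3,F1,T3)→insured(T3,F1) ✓  (L3,F5,T3)→insured(T3,F5) ✗
Counterexamples (restrictor triples failing the scope): 7.

7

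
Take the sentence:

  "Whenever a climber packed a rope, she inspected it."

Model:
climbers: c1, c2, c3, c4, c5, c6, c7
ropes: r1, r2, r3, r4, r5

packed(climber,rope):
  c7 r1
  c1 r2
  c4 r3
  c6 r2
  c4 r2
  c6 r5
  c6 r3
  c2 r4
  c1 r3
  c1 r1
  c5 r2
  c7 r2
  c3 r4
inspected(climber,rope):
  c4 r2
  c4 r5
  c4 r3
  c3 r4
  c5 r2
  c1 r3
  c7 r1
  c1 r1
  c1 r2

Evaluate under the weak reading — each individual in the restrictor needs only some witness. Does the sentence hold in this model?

"it" takes "a rope" as antecedent — a donkey pronoun bound across the clause boundary.
Weak reading: every climber c with some packed-rope has at least one packed-rope r such that inspected(c,r).
Per climber: c1:✓  c2:✗  c3:✓  c4:✓  c5:✓  c6:✗  c7:✓
c2 has no witness among its packed-ropes.

False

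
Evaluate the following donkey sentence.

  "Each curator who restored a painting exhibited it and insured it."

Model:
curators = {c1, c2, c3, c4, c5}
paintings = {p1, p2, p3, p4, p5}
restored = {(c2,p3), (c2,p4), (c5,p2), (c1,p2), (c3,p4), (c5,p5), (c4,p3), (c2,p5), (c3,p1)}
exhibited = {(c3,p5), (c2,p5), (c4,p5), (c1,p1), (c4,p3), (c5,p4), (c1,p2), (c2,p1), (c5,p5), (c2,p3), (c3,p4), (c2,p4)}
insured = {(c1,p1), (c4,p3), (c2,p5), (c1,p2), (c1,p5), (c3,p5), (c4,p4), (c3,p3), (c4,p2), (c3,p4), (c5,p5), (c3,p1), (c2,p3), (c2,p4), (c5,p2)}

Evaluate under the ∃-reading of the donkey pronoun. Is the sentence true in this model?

True

"it" takes "a painting" as antecedent — a donkey pronoun bound across the clause boundary.
Weak reading: every curator c with some restored-painting has at least one restored-painting p such that exhibited(c,p) ∧ insured(c,p).
Per curator: c1:✓  c2:✓  c3:✓  c4:✓  c5:✓
Every curator in the restrictor has a witness.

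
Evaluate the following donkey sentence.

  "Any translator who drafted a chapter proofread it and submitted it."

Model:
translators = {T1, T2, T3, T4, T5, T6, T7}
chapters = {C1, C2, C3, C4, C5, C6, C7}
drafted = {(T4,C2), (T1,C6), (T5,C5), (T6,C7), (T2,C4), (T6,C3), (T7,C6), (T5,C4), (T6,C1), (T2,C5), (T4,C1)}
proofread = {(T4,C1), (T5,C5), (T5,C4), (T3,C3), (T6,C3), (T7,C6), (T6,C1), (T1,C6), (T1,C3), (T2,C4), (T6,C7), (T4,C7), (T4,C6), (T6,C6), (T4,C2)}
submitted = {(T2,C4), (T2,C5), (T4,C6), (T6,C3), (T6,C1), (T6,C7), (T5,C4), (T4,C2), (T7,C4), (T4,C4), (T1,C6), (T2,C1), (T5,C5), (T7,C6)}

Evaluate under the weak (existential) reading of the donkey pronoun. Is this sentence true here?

"it" takes "a chapter" as antecedent — a donkey pronoun bound across the clause boundary.
Weak reading: every translator t with some drafted-chapter has at least one drafted-chapter c such that proofread(t,c) ∧ submitted(t,c).
Per translator: T1:✓  T2:✓  T4:✓  T5:✓  T6:✓  T7:✓
Every translator in the restrictor has a witness.

True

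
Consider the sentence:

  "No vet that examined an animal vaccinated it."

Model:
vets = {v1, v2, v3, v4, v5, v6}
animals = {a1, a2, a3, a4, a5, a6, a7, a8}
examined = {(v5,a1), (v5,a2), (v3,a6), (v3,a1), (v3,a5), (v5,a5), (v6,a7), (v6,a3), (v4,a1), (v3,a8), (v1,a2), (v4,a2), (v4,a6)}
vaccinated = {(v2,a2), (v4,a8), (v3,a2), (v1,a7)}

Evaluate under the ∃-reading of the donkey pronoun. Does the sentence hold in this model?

"it" takes "an animal" as antecedent — a donkey pronoun bound across the clause boundary.
Truth condition: for no (v,a) with examined(v,a) does vaccinated(v,a) hold.
Restrictor pairs — does the scope hold? (v1,a2):fails  (v3,a1):fails  (v3,a5):fails  (v3,a6):fails  (v3,a8):fails  (v4,a1):fails  (v4,a2):fails  (v4,a6):fails  (v5,a1):fails  (v5,a2):fails  (v5,a5):fails  (v6,a3):fails  (v6,a7):fails
Scope holds for no restrictor pair, so the sentence is true.

True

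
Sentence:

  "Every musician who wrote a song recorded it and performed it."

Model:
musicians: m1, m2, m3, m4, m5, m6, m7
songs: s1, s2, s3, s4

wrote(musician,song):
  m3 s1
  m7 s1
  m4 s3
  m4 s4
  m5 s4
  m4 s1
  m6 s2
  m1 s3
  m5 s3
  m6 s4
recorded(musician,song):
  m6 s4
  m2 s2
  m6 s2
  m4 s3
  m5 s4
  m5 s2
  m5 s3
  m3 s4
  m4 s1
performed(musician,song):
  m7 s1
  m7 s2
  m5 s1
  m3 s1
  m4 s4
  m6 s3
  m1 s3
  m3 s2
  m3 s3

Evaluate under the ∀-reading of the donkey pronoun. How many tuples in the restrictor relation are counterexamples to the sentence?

"it" takes "a song" as antecedent — a donkey pronoun bound across the clause boundary.
Strong reading: for every (m,s) with wrote(m,s), recorded(m,s) ∧ performed(m,s).
Restrictor pairs: (m1,s3) ✗  (m3,s1) ✗  (m4,s1) ✗  (m4,s3) ✗  (m4,s4) ✗  (m5,s3) ✗  (m5,s4) ✗  (m6,s2) ✗  (m6,s4) ✗  (m7,s1) ✗
Counterexamples (restrictor pairs failing the scope): 10.

10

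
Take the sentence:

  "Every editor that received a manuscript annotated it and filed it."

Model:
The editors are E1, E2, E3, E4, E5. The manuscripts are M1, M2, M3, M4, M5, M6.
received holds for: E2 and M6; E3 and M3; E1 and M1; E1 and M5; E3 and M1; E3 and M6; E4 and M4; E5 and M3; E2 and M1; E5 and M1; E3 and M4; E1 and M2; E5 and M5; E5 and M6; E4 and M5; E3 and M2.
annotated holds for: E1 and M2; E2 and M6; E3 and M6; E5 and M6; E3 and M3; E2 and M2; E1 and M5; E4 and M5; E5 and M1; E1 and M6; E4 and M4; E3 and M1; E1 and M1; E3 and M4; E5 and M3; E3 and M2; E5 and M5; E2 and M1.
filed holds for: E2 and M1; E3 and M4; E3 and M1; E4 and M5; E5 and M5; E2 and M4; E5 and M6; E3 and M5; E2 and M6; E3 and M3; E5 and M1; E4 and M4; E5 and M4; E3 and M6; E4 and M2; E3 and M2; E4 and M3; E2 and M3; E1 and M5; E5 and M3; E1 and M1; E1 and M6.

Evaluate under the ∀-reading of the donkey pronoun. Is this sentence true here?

"it" takes "a manuscript" as antecedent — a donkey pronoun bound across the clause boundary.
Strong reading: for every (e,m) with received(e,m), annotated(e,m) ∧ filed(e,m).
Restrictor pairs: (E1,M1) ✓  (E1,M2) ✗  (E1,M5) ✓  (E2,M1) ✓  (E2,M6) ✓  (E3,M1) ✓  (E3,M2) ✓  (E3,M3) ✓  (E3,M4) ✓  (E3,M6) ✓  (E4,M4) ✓  (E4,M5) ✓  (E5,M1) ✓  (E5,M3) ✓  (E5,M5) ✓  (E5,M6) ✓
Counterexample: (E1,M2) is in received but fails the scope.

False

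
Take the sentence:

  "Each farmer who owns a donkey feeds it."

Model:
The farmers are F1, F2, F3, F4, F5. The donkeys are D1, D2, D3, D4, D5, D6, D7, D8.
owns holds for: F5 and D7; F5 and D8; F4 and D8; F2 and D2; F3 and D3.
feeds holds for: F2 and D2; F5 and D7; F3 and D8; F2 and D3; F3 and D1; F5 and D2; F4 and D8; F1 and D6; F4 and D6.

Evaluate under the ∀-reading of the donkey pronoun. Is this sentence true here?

False

"it" takes "a donkey" as antecedent — a donkey pronoun bound across the clause boundary.
Strong reading: for every (f,d) with owns(f,d), feeds(f,d).
Restrictor pairs: (F2,D2) ✓  (F3,D3) ✗  (F4,D8) ✓  (F5,D7) ✓  (F5,D8) ✗
Counterexample: (F3,D3) is in owns but fails the scope.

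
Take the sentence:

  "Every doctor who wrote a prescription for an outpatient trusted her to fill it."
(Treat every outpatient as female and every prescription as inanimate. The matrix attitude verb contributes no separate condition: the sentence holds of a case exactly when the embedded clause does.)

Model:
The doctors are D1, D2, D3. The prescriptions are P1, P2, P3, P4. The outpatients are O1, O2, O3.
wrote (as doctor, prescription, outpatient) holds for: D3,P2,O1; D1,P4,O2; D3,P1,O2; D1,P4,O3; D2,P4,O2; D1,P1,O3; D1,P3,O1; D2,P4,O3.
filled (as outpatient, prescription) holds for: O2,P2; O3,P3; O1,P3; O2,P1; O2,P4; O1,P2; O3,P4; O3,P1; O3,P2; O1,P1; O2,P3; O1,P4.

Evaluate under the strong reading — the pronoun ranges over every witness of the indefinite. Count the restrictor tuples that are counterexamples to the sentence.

0

"her" takes "an outpatient" as antecedent and "it" takes "a prescription"; both are donkey pronouns co-varying with the restrictor.
Strong reading: for every (d,p,o) with wrote(d,p,o), filled(o,p).
Restrictor triples: (D1,P1,O3)→filled(O3,P1) ✓  (D1,P3,O1)→filled(O1,P3) ✓  (D1,P4,O2)→filled(O2,P4) ✓  (D1,P4,O3)→filled(O3,P4) ✓  (D2,P4,O2)→filled(O2,P4) ✓  (D2,P4,O3)→filled(O3,P4) ✓  (D3,P1,O2)→filled(O2,P1) ✓  (D3,P2,O1)→filled(O1,P2) ✓
Counterexamples (restrictor triples failing the scope): 0.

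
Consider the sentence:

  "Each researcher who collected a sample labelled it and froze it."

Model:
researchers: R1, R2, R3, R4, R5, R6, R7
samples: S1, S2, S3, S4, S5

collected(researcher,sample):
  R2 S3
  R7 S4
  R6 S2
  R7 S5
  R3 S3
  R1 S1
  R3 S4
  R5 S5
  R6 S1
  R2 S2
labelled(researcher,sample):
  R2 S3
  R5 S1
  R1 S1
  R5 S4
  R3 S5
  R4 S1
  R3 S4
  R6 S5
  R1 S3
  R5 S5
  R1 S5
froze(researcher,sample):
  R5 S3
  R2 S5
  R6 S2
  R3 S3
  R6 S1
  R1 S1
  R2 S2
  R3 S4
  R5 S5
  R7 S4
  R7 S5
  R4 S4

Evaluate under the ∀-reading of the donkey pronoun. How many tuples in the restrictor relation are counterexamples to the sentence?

7

"it" takes "a sample" as antecedent — a donkey pronoun bound across the clause boundary.
Strong reading: for every (r,s) with collected(r,s), labelled(r,s) ∧ froze(r,s).
Restrictor pairs: (R1,S1) ✓  (R2,S2) ✗  (R2,S3) ✗  (R3,S3) ✗  (R3,S4) ✓  (R5,S5) ✓  (R6,S1) ✗  (R6,S2) ✗  (R7,S4) ✗  (R7,S5) ✗
Counterexamples (restrictor pairs failing the scope): 7.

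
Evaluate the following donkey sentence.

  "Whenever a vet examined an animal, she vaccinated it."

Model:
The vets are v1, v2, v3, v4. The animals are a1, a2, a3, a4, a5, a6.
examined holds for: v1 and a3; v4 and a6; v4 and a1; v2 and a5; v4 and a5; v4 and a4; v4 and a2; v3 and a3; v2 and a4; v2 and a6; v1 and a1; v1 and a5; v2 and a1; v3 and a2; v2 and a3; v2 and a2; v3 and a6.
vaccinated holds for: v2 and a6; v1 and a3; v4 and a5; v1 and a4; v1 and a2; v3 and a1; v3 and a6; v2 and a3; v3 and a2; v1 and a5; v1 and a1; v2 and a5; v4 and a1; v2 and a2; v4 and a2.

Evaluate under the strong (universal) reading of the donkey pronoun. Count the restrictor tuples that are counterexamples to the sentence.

"it" takes "an animal" as antecedent — a donkey pronoun bound across the clause boundary.
Strong reading: for every (v,a) with examined(v,a), vaccinated(v,a).
Restrictor pairs: (v1,a1) ✓  (v1,a3) ✓  (v1,a5) ✓  (v2,a1) ✗  (v2,a2) ✓  (v2,a3) ✓  (v2,a4) ✗  (v2,a5) ✓  (v2,a6) ✓  (v3,a2) ✓  (v3,a3) ✗  (v3,a6) ✓  (v4,a1) ✓  (v4,a2) ✓  (v4,a4) ✗  (v4,a5) ✓  (v4,a6) ✗
Counterexamples (restrictor pairs failing the scope): 5.

5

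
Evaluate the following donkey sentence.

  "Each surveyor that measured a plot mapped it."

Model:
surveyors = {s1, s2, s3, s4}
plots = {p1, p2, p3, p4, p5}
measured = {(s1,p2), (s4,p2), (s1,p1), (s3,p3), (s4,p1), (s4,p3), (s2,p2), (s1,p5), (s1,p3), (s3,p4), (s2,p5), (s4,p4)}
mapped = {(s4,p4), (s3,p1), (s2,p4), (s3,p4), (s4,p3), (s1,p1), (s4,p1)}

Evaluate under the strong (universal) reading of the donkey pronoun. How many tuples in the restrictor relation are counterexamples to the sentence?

7

"it" takes "a plot" as antecedent — a donkey pronoun bound across the clause boundary.
Strong reading: for every (s,p) with measured(s,p), mapped(s,p).
Restrictor pairs: (s1,p1) ✓  (s1,p2) ✗  (s1,p3) ✗  (s1,p5) ✗  (s2,p2) ✗  (s2,p5) ✗  (s3,p3) ✗  (s3,p4) ✓  (s4,p1) ✓  (s4,p2) ✗  (s4,p3) ✓  (s4,p4) ✓
Counterexamples (restrictor pairs failing the scope): 7.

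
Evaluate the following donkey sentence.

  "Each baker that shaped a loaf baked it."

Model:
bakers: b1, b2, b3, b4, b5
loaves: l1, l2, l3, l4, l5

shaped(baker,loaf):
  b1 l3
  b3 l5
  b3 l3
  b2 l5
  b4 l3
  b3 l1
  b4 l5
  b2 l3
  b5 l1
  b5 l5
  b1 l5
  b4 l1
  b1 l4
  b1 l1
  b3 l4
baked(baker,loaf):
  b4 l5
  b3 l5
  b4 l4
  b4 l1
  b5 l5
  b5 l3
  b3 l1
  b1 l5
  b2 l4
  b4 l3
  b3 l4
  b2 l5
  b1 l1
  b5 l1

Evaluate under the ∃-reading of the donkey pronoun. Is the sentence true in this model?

True

"it" takes "a loaf" as antecedent — a donkey pronoun bound across the clause boundary.
Weak reading: every baker b with some shaped-loaf has at least one shaped-loaf l such that baked(b,l).
Per baker: b1:✓  b2:✓  b3:✓  b4:✓  b5:✓
Every baker in the restrictor has a witness.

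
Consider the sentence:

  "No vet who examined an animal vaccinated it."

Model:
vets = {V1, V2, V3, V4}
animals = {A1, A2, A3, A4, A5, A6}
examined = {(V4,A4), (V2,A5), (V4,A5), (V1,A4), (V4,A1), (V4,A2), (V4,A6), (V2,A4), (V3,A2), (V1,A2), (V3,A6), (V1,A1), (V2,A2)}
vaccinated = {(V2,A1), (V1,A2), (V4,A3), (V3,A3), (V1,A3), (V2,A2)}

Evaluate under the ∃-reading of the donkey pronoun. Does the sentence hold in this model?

"it" takes "an animal" as antecedent — a donkey pronoun bound across the clause boundary.
Truth condition: for no (v,a) with examined(v,a) does vaccinated(v,a) hold.
Restrictor pairs — does the scope hold? (V1,A1):fails  (V1,A2):holds  (V1,A4):fails  (V2,A2):holds  (V2,A4):fails  (V2,A5):fails  (V3,A2):fails  (V3,A6):fails  (V4,A1):fails  (V4,A2):fails  (V4,A4):fails  (V4,A5):fails  (V4,A6):fails
Scope holds for 2 pair(s), so the sentence is false.

False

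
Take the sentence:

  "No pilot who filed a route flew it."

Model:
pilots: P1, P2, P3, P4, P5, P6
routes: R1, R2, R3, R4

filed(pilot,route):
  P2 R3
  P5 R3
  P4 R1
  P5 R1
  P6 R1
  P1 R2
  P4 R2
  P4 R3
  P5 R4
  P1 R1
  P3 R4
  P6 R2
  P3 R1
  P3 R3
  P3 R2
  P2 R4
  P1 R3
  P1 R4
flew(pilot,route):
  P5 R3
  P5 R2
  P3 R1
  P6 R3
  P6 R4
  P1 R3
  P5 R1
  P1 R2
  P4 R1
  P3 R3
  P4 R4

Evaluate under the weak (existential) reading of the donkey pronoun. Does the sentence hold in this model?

False

"it" takes "a route" as antecedent — a donkey pronoun bound across the clause boundary.
Truth condition: for no (p,r) with filed(p,r) does flew(p,r) hold.
Restrictor pairs — does the scope hold? (P1,R1):fails  (P1,R2):holds  (P1,R3):holds  (P1,R4):fails  (P2,R3):fails  (P2,R4):fails  (P3,R1):holds  (P3,R2):fails  (P3,R3):holds  (P3,R4):fails  (P4,R1):holds  (P4,R2):fails  (P4,R3):fails  (P5,R1):holds  (P5,R3):holds  (P5,R4):fails  (P6,R1):fails  (P6,R2):fails
Scope holds for 7 pair(s), so the sentence is false.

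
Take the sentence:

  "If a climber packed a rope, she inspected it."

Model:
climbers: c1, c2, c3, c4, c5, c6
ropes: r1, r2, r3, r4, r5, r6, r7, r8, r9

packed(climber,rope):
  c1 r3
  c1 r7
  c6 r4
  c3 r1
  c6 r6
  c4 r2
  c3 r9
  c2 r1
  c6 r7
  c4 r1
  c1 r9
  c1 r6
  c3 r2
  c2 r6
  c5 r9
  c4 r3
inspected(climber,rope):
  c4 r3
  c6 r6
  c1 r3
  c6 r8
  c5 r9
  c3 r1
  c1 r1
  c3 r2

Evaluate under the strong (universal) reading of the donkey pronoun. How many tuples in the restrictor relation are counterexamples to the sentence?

"it" takes "a rope" as antecedent — a donkey pronoun bound across the clause boundary.
Strong reading: for every (c,r) with packed(c,r), inspected(c,r).
Restrictor pairs: (c1,r3) ✓  (c1,r6) ✗  (c1,r7) ✗  (c1,r9) ✗  (c2,r1) ✗  (c2,r6) ✗  (c3,r1) ✓  (c3,r2) ✓  (c3,r9) ✗  (c4,r1) ✗  (c4,r2) ✗  (c4,r3) ✓  (c5,r9) ✓  (c6,r4) ✗  (c6,r6) ✓  (c6,r7) ✗
Counterexamples (restrictor pairs failing the scope): 10.

10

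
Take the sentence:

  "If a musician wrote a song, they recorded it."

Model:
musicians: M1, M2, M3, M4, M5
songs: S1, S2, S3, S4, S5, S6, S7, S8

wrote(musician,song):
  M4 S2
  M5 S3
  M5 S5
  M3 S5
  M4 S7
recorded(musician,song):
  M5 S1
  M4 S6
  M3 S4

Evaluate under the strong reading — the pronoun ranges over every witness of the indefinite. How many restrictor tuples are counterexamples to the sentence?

5

"it" takes "a song" as antecedent — a donkey pronoun bound across the clause boundary.
Strong reading: for every (m,s) with wrote(m,s), recorded(m,s).
Restrictor pairs: (M3,S5) ✗  (M4,S2) ✗  (M4,S7) ✗  (M5,S3) ✗  (M5,S5) ✗
Counterexamples (restrictor pairs failing the scope): 5.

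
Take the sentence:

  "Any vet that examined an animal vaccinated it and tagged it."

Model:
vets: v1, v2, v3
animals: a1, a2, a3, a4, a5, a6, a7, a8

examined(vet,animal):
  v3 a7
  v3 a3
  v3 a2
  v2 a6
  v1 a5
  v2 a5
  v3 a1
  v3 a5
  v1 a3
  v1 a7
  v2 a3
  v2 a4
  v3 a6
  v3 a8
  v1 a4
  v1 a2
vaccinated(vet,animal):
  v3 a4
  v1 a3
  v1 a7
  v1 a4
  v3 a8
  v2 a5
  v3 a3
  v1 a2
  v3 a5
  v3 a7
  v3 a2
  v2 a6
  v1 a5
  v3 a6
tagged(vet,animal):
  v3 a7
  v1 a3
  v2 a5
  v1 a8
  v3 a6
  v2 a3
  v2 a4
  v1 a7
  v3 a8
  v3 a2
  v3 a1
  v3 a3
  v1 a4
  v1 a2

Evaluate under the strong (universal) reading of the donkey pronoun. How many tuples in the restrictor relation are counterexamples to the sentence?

6

"it" takes "an animal" as antecedent — a donkey pronoun bound across the clause boundary.
Strong reading: for every (v,a) with examined(v,a), vaccinated(v,a) ∧ tagged(v,a).
Restrictor pairs: (v1,a2) ✓  (v1,a3) ✓  (v1,a4) ✓  (v1,a5) ✗  (v1,a7) ✓  (v2,a3) ✗  (v2,a4) ✗  (v2,a5) ✓  (v2,a6) ✗  (v3,a1) ✗  (v3,a2) ✓  (v3,a3) ✓  (v3,a5) ✗  (v3,a6) ✓  (v3,a7) ✓  (v3,a8) ✓
Counterexamples (restrictor pairs failing the scope): 6.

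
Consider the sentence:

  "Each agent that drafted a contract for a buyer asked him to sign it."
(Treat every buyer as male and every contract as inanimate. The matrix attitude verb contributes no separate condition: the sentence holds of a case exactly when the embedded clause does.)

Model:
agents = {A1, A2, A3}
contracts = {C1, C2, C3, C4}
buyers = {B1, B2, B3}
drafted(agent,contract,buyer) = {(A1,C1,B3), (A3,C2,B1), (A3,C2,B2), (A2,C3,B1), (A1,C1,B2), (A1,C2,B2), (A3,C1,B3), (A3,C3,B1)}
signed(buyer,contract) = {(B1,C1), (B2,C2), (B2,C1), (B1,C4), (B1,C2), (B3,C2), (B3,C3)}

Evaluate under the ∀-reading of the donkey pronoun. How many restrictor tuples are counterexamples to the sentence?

4

"him" takes "a buyer" as antecedent and "it" takes "a contract"; both are donkey pronouns co-varying with the restrictor.
Strong reading: for every (a,c,b) with drafted(a,c,b), signed(b,c).
Restrictor triples: (A1,C1,B2)→signed(B2,C1) ✓  (A1,C1,B3)→signed(B3,C1) ✗  (A1,C2,B2)→signed(B2,C2) ✓  (A2,C3,B1)→signed(B1,C3) ✗  (A3,C1,B3)→signed(B3,C1) ✗  (A3,C2,B1)→signed(B1,C2) ✓  (A3,C2,B2)→signed(B2,C2) ✓  (A3,C3,B1)→signed(B1,C3) ✗
Counterexamples (restrictor triples failing the scope): 4.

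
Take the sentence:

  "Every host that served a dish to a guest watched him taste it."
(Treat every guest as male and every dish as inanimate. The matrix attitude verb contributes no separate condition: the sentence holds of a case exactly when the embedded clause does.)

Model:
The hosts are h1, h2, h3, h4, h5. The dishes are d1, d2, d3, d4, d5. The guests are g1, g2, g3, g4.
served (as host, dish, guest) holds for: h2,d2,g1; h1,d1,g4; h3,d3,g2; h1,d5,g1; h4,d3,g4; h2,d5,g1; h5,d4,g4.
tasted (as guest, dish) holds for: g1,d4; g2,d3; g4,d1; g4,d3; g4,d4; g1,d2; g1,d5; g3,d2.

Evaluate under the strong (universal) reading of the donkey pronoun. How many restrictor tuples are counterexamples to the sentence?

"him" takes "a guest" as antecedent and "it" takes "a dish"; both are donkey pronouns co-varying with the restrictor.
Strong reading: for every (h,d,g) with served(h,d,g), tasted(g,d).
Restrictor triples: (h1,d1,g4)→tasted(g4,d1) ✓  (h1,d5,g1)→tasted(g1,d5) ✓  (h2,d2,g1)→tasted(g1,d2) ✓  (h2,d5,g1)→tasted(g1,d5) ✓  (h3,d3,g2)→tasted(g2,d3) ✓  (h4,d3,g4)→tasted(g4,d3) ✓  (h5,d4,g4)→tasted(g4,d4) ✓
Counterexamples (restrictor triples failing the scope): 0.

0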